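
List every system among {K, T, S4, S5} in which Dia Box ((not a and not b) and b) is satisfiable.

K-tableau for the formula:
1. Dia Box ((not a and not b) and b), 0
2. Box ((not a and not b) and b), 1
Accessibility: 0R1
Complete open branch: satisfiable in K.
T-tableau for the formula:
1. Dia Box ((not a and not b) and b), 0
2. Box ((not a and not b) and b), 1
3. (not a and not b) and b, 1
4. not a and not b, 1
5. b, 1
6. not a, 1
7. not b, 1
Accessibility: 0R0, 0R1, 1R1
Branch closes: b and not b both at 1.
Every branch closes (one shown): unsatisfiable in T, hence also in S4, S5 (every S4/S5-frame is a T-frame).

K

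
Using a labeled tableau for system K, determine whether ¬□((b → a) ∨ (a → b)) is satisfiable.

No, unsatisfiable

1. ¬□((b → a) ∨ (a → b)), 0
2. ¬((b → a) ∨ (a → b)), 1
3. ¬(b → a), 1
4. ¬(a → b), 1
5. b, 1
6. ¬a, 1
7. a, 1
8. ¬b, 1
Accessibility: 0R1
Branch closes: a and ¬a both at 1.
Every branch closes; the branch above is one of them.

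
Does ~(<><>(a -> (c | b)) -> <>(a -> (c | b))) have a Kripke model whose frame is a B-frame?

Satisfiable (open branch found)

1. ~(<><>(a -> (c | b)) -> <>(a -> (c | b))), w0
2. <><>(a -> (c | b)), w0   [~->-rule on 1]
3. ~<>(a -> (c | b)), w0   [~->-rule on 1]
4. ~(a -> (c | b)), w0   [~<>-rule on 3 via w0Rw0]
5. a, w0   [~->-rule on 4]
6. ~(c | b), w0   [~->-rule on 4]
7. ~c, w0   [~|-rule on 6]
8. ~b, w0   [~|-rule on 6]
9. <>(a -> (c | b)), w1   [<>-rule on 2: fresh world w1, w0Rw1]
10. ~(a -> (c | b)), w1   [~<>-rule on 3 via w0Rw1]
11. a, w1   [~->-rule on 10]
12. ~(c | b), w1   [~->-rule on 10]
13. ~c, w1   [~|-rule on 12]
14. ~b, w1   [~|-rule on 12]
15. a -> (c | b), w2   [<>-rule on 9: fresh world w2, w1Rw2]
16. c | b, w2   [->-rule on 15 (branches; this branch)]
17. b, w2   [|-rule on 16 (branches; this branch)]
Accessibility: w0Rw0, w0Rw1, w1Rw0, w1Rw1, w1Rw2, w2Rw1, w2Rw2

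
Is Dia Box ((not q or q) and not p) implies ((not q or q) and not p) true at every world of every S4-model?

Tableau for the negation not (Dia Box ((not q or q) and not p) implies ((not q or q) and not p)):
1. not (Dia Box ((not q or q) and not p) implies ((not q or q) and not p)), u
2. Dia Box ((not q or q) and not p), u
3. not ((not q or q) and not p), u
4. p, u
5. Box ((not q or q) and not p), v
6. (not q or q) and not p, v
7. not q or q, v
8. not p, v
9. q, v
Accessibility: uRu, uRv, vRv
The negation has an open branch (countermodel exists).

Not valid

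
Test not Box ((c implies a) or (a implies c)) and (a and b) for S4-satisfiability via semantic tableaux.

1. not Box ((c implies a) or (a implies c)) and (a and b), w0
2. not Box ((c implies a) or (a implies c)), w0
3. a and b, w0
4. a, w0
5. b, w0
6. not ((c implies a) or (a implies c)), w1
7. not (c implies a), w1
8. not (a implies c), w1
9. c, w1
10. not a, w1
11. a, w1
12. not c, w1
Accessibility: w0Rw0, w0Rw1, w1Rw1
Branch closes: a and not a both at w1.
(One branch shown.) All branches close.

No, unsatisfiable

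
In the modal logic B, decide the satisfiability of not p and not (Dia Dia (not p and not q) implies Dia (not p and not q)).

Satisfiable

1. not p and not (Dia Dia (not p and not q) implies Dia (not p and not q)), 0
2. not p, 0
3. not (Dia Dia (not p and not q) implies Dia (not p and not q)), 0
4. Dia Dia (not p and not q), 0
5. not Dia (not p and not q), 0
6. not (not p and not q), 0
7. q, 0
8. Dia (not p and not q), 1
9. not (not p and not q), 1
10. q, 1
11. not p and not q, 2
12. not p, 2
13. not q, 2
Accessibility: 0R0, 0R1, 1R0, 1R1, 1R2, 2R1, 2R2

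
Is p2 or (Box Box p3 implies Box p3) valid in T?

Tableau for the negation not (p2 or (Box Box p3 implies Box p3)):
1. not (p2 or (Box Box p3 implies Box p3)), u
2. not p2, u   [neg-or-rule on 1]
3. not (Box Box p3 implies Box p3), u   [neg-or-rule on 1]
4. Box Box p3, u   [neg-implies-rule on 3]
5. not Box p3, u   [neg-implies-rule on 3]
6. Box p3, u   [Box-rule on 4 via uRu]
7. p3, u   [Box-rule on 6 via uRu]
8. not p3, v   [neg-Box-rule on 5: fresh world v, uRv]
9. Box p3, v   [Box-rule on 4 via uRv]
10. p3, v   [Box-rule on 6 via uRv]
Accessibility: uRu, uRv, vRv
Branch closes: p3 and not p3 both at v.
All branches of the negation close; one closing branch shown above.

Yes, valid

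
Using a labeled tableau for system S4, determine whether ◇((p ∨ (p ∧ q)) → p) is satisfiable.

1. ◇((p ∨ (p ∧ q)) → p), w0
2. (p ∨ (p ∧ q)) → p, w1
3. p, w1
Accessibility: w0Rw0, w0Rw1, w1Rw1

Satisfiable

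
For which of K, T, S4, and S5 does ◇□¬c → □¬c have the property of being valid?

S5

S5-tableau for the negation ¬(◇□¬c → □¬c):
1. ¬(◇□¬c → □¬c), u
2. ◇□¬c, u   [¬→-rule on 1]
3. ¬□¬c, u   [¬→-rule on 1]
4. □¬c, v   [◇-rule on 2: fresh world v, uRv]
5. ¬c, u   [□-rule on 4 via vRu]
6. ¬c, v   [□-rule on 4 via vRv]
7. c, w   [¬□-rule on 3: fresh world w, uRw]
8. ¬c, w   [□-rule on 4 via vRw]
Accessibility: uRu, uRv, uRw, vRu, vRv, vRw, wRu, wRv, wRw
Branch closes: c and ¬c both at w.
Every branch closes (one shown): valid in S5.
S4-tableau for the negation ¬(◇□¬c → □¬c):
1. ¬(◇□¬c → □¬c), u
2. ◇□¬c, u   [¬→-rule on 1]
3. ¬□¬c, u   [¬→-rule on 1]
4. □¬c, v   [◇-rule on 2: fresh world v, uRv]
5. ¬c, v   [□-rule on 4 via vRv]
6. c, w   [¬□-rule on 3: fresh world w, uRw]
Accessibility: uRu, uRv, uRw, vRv, wRw
Complete open branch: countermodel on an S4-frame, so not valid in S4, nor in K, T (the same frame is also a K-frame and a T-frame).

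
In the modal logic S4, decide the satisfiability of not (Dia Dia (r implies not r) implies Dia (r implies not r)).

1. not (Dia Dia (r implies not r) implies Dia (r implies not r)), u
2. Dia Dia (r implies not r), u
3. not Dia (r implies not r), u
4. not (r implies not r), u
5. r, u
6. Dia (r implies not r), v
7. not (r implies not r), v
8. r, v
9. r implies not r, w
10. not (r implies not r), w
11. r, w
12. not r, w
Accessibility: uRu, uRv, uRw, vRv, vRw, wRw
Branch closes: r and not r both at w.
All branches of the tableau close; one closing branch shown above.

Unsatisfiable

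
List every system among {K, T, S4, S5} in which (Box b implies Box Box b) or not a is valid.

S4, S5

S4-tableau for the negation not ((Box b implies Box Box b) or not a):
1. not ((Box b implies Box Box b) or not a), 0
2. not (Box b implies Box Box b), 0   [neg-or-rule on 1]
3. a, 0   [neg-or-rule on 1]
4. Box b, 0   [neg-implies-rule on 2]
5. not Box Box b, 0   [neg-implies-rule on 2]
6. b, 0   [Box-rule on 4 via 0R0]
7. not Box b, 1   [neg-Box-rule on 5: fresh world 1, 0R1]
8. b, 1   [Box-rule on 4 via 0R1]
9. not b, 2   [neg-Box-rule on 7: fresh world 2, 1R2]
10. b, 2   [Box-rule on 4 via 0R2]
Accessibility: 0R0, 0R1, 0R2, 1R1, 1R2, 2R2
Branch closes: b and not b both at 2.
Every branch closes (one shown): valid in S4, hence also in S5 (every theorem of S4 is a theorem of S5).
T-tableau for the negation not ((Box b implies Box Box b) or not a):
1. not ((Box b implies Box Box b) or not a), 0
2. not (Box b implies Box Box b), 0   [neg-or-rule on 1]
3. a, 0   [neg-or-rule on 1]
4. Box b, 0   [neg-implies-rule on 2]
5. not Box Box b, 0   [neg-implies-rule on 2]
6. b, 0   [Box-rule on 4 via 0R0]
7. not Box b, 1   [neg-Box-rule on 5: fresh world 1, 0R1]
8. b, 1   [Box-rule on 4 via 0R1]
9. not b, 2   [neg-Box-rule on 7: fresh world 2, 1R2]
Accessibility: 0R0, 0R1, 1R1, 1R2, 2R2
Complete open branch: countermodel on a T-frame, so not valid in T, nor in K (the same frame is also a K-frame).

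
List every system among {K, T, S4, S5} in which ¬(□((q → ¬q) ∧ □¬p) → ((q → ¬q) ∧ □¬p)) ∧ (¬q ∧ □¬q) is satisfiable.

K-tableau for the formula:
1. ¬(□((q → ¬q) ∧ □¬p) → ((q → ¬q) ∧ □¬p)) ∧ (¬q ∧ □¬q), u
2. ¬(□((q → ¬q) ∧ □¬p) → ((q → ¬q) ∧ □¬p)), u
3. ¬q ∧ □¬q, u
4. □((q → ¬q) ∧ □¬p), u
5. ¬((q → ¬q) ∧ □¬p), u
6. ¬q, u
7. □¬q, u
8. ¬□¬p, u
9. p, v
10. (q → ¬q) ∧ □¬p, v
11. q → ¬q, v
12. □¬p, v
13. ¬q, v
Accessibility: uRv
Complete open branch: satisfiable in K.
T-tableau for the formula:
1. ¬(□((q → ¬q) ∧ □¬p) → ((q → ¬q) ∧ □¬p)) ∧ (¬q ∧ □¬q), u
2. ¬(□((q → ¬q) ∧ □¬p) → ((q → ¬q) ∧ □¬p)), u
3. ¬q ∧ □¬q, u
4. □((q → ¬q) ∧ □¬p), u
5. ¬((q → ¬q) ∧ □¬p), u
6. ¬q, u
7. □¬q, u
8. (q → ¬q) ∧ □¬p, u
9. q → ¬q, u
10. □¬p, u
11. ¬p, u
12. ¬□¬p, u
13. p, v
14. (q → ¬q) ∧ □¬p, v
15. q → ¬q, v
16. □¬p, v
17. ¬q, v
18. ¬p, v
Accessibility: uRu, uRv, vRv
Branch closes: p and ¬p both at v.
Every branch closes (one shown): unsatisfiable in T, hence also in S4, S5 (every S4/S5-frame is a T-frame).

K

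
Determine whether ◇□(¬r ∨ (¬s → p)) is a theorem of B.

Invalid (countermodel exists)

Tableau for the negation ¬◇□(¬r ∨ (¬s → p)):
1. ¬◇□(¬r ∨ (¬s → p)), w0
2. ¬□(¬r ∨ (¬s → p)), w0
3. ¬(¬r ∨ (¬s → p)), w1
4. r, w1
5. ¬(¬s → p), w1
6. ¬s, w1
7. ¬p, w1
8. ¬□(¬r ∨ (¬s → p)), w1
9. ¬(¬r ∨ (¬s → p)), w2
10. r, w2
11. ¬(¬s → p), w2
12. ¬s, w2
13. ¬p, w2
Accessibility: w0Rw0, w0Rw1, w1Rw0, w1Rw1, w1Rw2, w2Rw1, w2Rw2
The negation has an open branch (countermodel exists).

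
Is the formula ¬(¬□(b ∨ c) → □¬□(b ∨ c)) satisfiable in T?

1. ¬(¬□(b ∨ c) → □¬□(b ∨ c)), u
2. ¬□(b ∨ c), u
3. ¬□¬□(b ∨ c), u
4. ¬(b ∨ c), v
5. ¬b, v
6. ¬c, v
7. □(b ∨ c), w
8. b ∨ c, w
9. c, w
Accessibility: uRu, uRv, uRw, vRv, wRw

Satisfiable (open branch found)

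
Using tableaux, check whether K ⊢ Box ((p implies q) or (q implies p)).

Tableau for the negation not Box ((p implies q) or (q implies p)):
1. not Box ((p implies q) or (q implies p)), 0
2. not ((p implies q) or (q implies p)), 1
3. not (p implies q), 1
4. not (q implies p), 1
5. p, 1
6. not q, 1
7. q, 1
8. not p, 1
Accessibility: 0R1
Branch closes: q and not q both at 1.
All branches of the negation close; one closing branch shown above.

Valid in K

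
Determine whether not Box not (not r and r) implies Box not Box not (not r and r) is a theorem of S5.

Tableau for the negation not (not Box not (not r and r) implies Box not Box not (not r and r)):
1. not (not Box not (not r and r) implies Box not Box not (not r and r)), u
2. not Box not (not r and r), u
3. not Box not Box not (not r and r), u
4. not r and r, v
5. not r, v
6. r, v
Accessibility: uRu, uRv, vRu, vRv
Branch closes: r and not r both at v.
Every branch of the negation's tableau closes; the branch above is one of them.

Valid in S5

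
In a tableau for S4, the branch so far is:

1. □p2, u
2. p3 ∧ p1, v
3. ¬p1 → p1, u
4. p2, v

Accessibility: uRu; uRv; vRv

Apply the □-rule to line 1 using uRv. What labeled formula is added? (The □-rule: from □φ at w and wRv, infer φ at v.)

p2, v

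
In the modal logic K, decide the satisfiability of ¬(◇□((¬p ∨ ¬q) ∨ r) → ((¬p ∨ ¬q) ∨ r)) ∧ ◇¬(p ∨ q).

Yes, satisfiable

1. ¬(◇□((¬p ∨ ¬q) ∨ r) → ((¬p ∨ ¬q) ∨ r)) ∧ ◇¬(p ∨ q), u
2. ¬(◇□((¬p ∨ ¬q) ∨ r) → ((¬p ∨ ¬q) ∨ r)), u   [∧-rule on 1]
3. ◇¬(p ∨ q), u   [∧-rule on 1]
4. ◇□((¬p ∨ ¬q) ∨ r), u   [¬→-rule on 2]
5. ¬((¬p ∨ ¬q) ∨ r), u   [¬→-rule on 2]
6. ¬(¬p ∨ ¬q), u   [¬∨-rule on 5]
7. ¬r, u   [¬∨-rule on 5]
8. p, u   [¬∨-rule on 6]
9. q, u   [¬∨-rule on 6]
10. ¬(p ∨ q), v   [◇-rule on 3: fresh world v, uRv]
11. ¬p, v   [¬∨-rule on 10]
12. ¬q, v   [¬∨-rule on 10]
13. □((¬p ∨ ¬q) ∨ r), w   [◇-rule on 4: fresh world w, uRw]
Accessibility: uRv, uRw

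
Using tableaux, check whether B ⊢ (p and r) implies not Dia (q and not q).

Tableau for the negation not ((p and r) implies not Dia (q and not q)):
1. not ((p and r) implies not Dia (q and not q)), u
2. p and r, u   [neg-implies-rule on 1]
3. Dia (q and not q), u   [neg-implies-rule on 1]
4. p, u   [and-rule on 2]
5. r, u   [and-rule on 2]
6. q and not q, v   [Dia-rule on 3: fresh world v, uRv]
7. q, v   [and-rule on 6]
8. not q, v   [and-rule on 6]
Accessibility: uRu, uRv, vRu, vRv
Branch closes: q and not q both at v.
All branches of the negation close; one closing branch shown above.

Valid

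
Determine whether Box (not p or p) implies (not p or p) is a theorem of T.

Yes, valid

Tableau for the negation not (Box (not p or p) implies (not p or p)):
1. not (Box (not p or p) implies (not p or p)), u
2. Box (not p or p), u   [neg-implies-rule on 1]
3. not (not p or p), u   [neg-implies-rule on 1]
4. p, u   [neg-or-rule on 3]
5. not p, u   [neg-or-rule on 3]
Accessibility: uRu
Branch closes: p and not p both at u.
Every branch of the negation's tableau closes; the branch above is one of them.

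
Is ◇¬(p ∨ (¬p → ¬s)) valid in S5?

Invalid (countermodel exists)

Tableau for the negation ¬◇¬(p ∨ (¬p → ¬s)):
1. ¬◇¬(p ∨ (¬p → ¬s)), 0
2. p ∨ (¬p → ¬s), 0   [¬◇-rule on 1 via 0R0]
3. ¬p → ¬s, 0   [∨-rule on 2 (branches; this branch)]
4. ¬s, 0   [→-rule on 3 (branches; this branch)]
Accessibility: 0R0
The negation has an open branch (countermodel exists).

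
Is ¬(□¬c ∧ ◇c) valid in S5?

Tableau for the negation □¬c ∧ ◇c:
1. □¬c ∧ ◇c, u
2. □¬c, u
3. ◇c, u
4. ¬c, u
5. c, v
6. ¬c, v
Accessibility: uRu, uRv, vRu, vRv
Branch closes: c and ¬c both at v.
Every branch of the negation's tableau closes; the branch above is one of them.

Yes, valid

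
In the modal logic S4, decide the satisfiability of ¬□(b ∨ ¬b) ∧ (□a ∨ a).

1. ¬□(b ∨ ¬b) ∧ (□a ∨ a), w0
2. ¬□(b ∨ ¬b), w0   [∧-rule on 1]
3. □a ∨ a, w0   [∧-rule on 1]
4. □a, w0   [∨-rule on 3 (branches; this branch)]
5. a, w0   [□-rule on 4 via w0Rw0]
6. ¬(b ∨ ¬b), w1   [¬□-rule on 2: fresh world w1, w0Rw1]
7. ¬b, w1   [¬∨-rule on 6]
8. b, w1   [¬∨-rule on 6]
Accessibility: w0Rw0, w0Rw1, w1Rw1
Branch closes: b and ¬b both at w1.
All branches of the tableau close; one closing branch shown above.

Unsatisfiable (every branch closes)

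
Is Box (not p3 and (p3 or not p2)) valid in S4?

Invalid (countermodel exists)

Tableau for the negation not Box (not p3 and (p3 or not p2)):
1. not Box (not p3 and (p3 or not p2)), u
2. not (not p3 and (p3 or not p2)), v
3. not (p3 or not p2), v
4. not p3, v
5. p2, v
Accessibility: uRu, uRv, vRv
The negation has an open branch (countermodel exists).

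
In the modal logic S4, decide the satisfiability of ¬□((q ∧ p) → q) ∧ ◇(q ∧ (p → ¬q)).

Unsatisfiable

1. ¬□((q ∧ p) → q) ∧ ◇(q ∧ (p → ¬q)), w0
2. ¬□((q ∧ p) → q), w0   [∧-rule on 1]
3. ◇(q ∧ (p → ¬q)), w0   [∧-rule on 1]
4. ¬((q ∧ p) → q), w1   [¬□-rule on 2: fresh world w1, w0Rw1]
5. q ∧ p, w1   [¬→-rule on 4]
6. ¬q, w1   [¬→-rule on 4]
7. q, w1   [∧-rule on 5]
8. p, w1   [∧-rule on 5]
Accessibility: w0Rw0, w0Rw1, w1Rw1
Branch closes: q and ¬q both at w1.
Every branch closes; the branch above is one of them.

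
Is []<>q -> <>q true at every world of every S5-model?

Valid

Tableau for the negation ~([]<>q -> <>q):
1. ~([]<>q -> <>q), u
2. []<>q, u   [~->-rule on 1]
3. ~<>q, u   [~->-rule on 1]
4. <>q, u   [[]-rule on 2 via uRu]
5. ~q, u   [~<>-rule on 3 via uRu]
6. q, v   [<>-rule on 4: fresh world v, uRv]
7. <>q, v   [[]-rule on 2 via uRv]
8. ~q, v   [~<>-rule on 3 via uRv]
Accessibility: uRu, uRv, vRu, vRv
Branch closes: q and ~q both at v.
Every branch of the negation's tableau closes; the branch above is one of them.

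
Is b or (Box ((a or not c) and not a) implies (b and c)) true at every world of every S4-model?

Tableau for the negation not (b or (Box ((a or not c) and not a) implies (b and c))):
1. not (b or (Box ((a or not c) and not a) implies (b and c))), u
2. not b, u   [neg-or-rule on 1]
3. not (Box ((a or not c) and not a) implies (b and c)), u   [neg-or-rule on 1]
4. Box ((a or not c) and not a), u   [neg-implies-rule on 3]
5. not (b and c), u   [neg-implies-rule on 3]
6. (a or not c) and not a, u   [Box-rule on 4 via uRu]
7. a or not c, u   [and-rule on 6]
8. not a, u   [and-rule on 6]
9. not c, u   [neg-and-rule on 5 (branches; this branch)]
Accessibility: uRu
The negation has an open branch (countermodel exists).

Invalid (countermodel exists)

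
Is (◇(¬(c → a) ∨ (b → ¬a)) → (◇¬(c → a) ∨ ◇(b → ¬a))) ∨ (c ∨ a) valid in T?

Valid

Tableau for the negation ¬((◇(¬(c → a) ∨ (b → ¬a)) → (◇¬(c → a) ∨ ◇(b → ¬a))) ∨ (c ∨ a)):
1. ¬((◇(¬(c → a) ∨ (b → ¬a)) → (◇¬(c → a) ∨ ◇(b → ¬a))) ∨ (c ∨ a)), u
2. ¬(◇(¬(c → a) ∨ (b → ¬a)) → (◇¬(c → a) ∨ ◇(b → ¬a))), u
3. ¬(c ∨ a), u
4. ◇(¬(c → a) ∨ (b → ¬a)), u
5. ¬(◇¬(c → a) ∨ ◇(b → ¬a)), u
6. ¬c, u
7. ¬a, u
8. ¬◇¬(c → a), u
9. ¬◇(b → ¬a), u
10. c → a, u
11. ¬(b → ¬a), u
12. b, u
13. a, u
Accessibility: uRu
Branch closes: a and ¬a both at u.
All branches of the negation close; one closing branch shown above.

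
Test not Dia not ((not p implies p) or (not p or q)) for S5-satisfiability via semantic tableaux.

Satisfiable

1. not Dia not ((not p implies p) or (not p or q)), u
2. (not p implies p) or (not p or q), u   [neg-Dia-rule on 1 via uRu]
3. not p or q, u   [or-rule on 2 (branches; this branch)]
4. q, u   [or-rule on 3 (branches; this branch)]
Accessibility: uRu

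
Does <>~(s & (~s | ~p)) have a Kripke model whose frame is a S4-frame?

1. <>~(s & (~s | ~p)), w0
2. ~(s & (~s | ~p)), w1
3. ~(~s | ~p), w1
4. s, w1
5. p, w1
Accessibility: w0Rw0, w0Rw1, w1Rw1

Satisfiable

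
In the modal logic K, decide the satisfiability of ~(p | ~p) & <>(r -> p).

No, unsatisfiable

1. ~(p | ~p) & <>(r -> p), w0
2. ~(p | ~p), w0
3. <>(r -> p), w0
4. ~p, w0
5. p, w0
Branch closes: p and ~p both at w0.
All branches of the tableau close; one closing branch shown above.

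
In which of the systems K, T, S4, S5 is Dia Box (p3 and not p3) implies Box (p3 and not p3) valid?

K-tableau for the negation not (Dia Box (p3 and not p3) implies Box (p3 and not p3)):
1. not (Dia Box (p3 and not p3) implies Box (p3 and not p3)), w0
2. Dia Box (p3 and not p3), w0   [neg-implies-rule on 1]
3. not Box (p3 and not p3), w0   [neg-implies-rule on 1]
4. Box (p3 and not p3), w1   [Dia-rule on 2: fresh world w1, w0Rw1]
5. not (p3 and not p3), w2   [neg-Box-rule on 3: fresh world w2, w0Rw2]
6. p3, w2   [neg-and-rule on 5 (branches; this branch)]
Accessibility: w0Rw1, w0Rw2
Complete open branch: countermodel on a K-frame, so not valid in K.
T-tableau for the negation not (Dia Box (p3 and not p3) implies Box (p3 and not p3)):
1. not (Dia Box (p3 and not p3) implies Box (p3 and not p3)), w0
2. Dia Box (p3 and not p3), w0   [neg-implies-rule on 1]
3. not Box (p3 and not p3), w0   [neg-implies-rule on 1]
4. Box (p3 and not p3), w1   [Dia-rule on 2: fresh world w1, w0Rw1]
5. p3 and not p3, w1   [Box-rule on 4 via w1Rw1]
6. p3, w1   [and-rule on 5]
7. not p3, w1   [and-rule on 5]
Accessibility: w0Rw0, w0Rw1, w1Rw1
Branch closes: p3 and not p3 both at w1.
Every branch closes (one shown): valid in T, hence also in S4, S5 (every theorem of T is a theorem of S4 and S5).

T, S4, S5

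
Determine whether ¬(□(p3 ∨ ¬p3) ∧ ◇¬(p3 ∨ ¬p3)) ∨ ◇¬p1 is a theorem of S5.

Tableau for the negation ¬(¬(□(p3 ∨ ¬p3) ∧ ◇¬(p3 ∨ ¬p3)) ∨ ◇¬p1):
1. ¬(¬(□(p3 ∨ ¬p3) ∧ ◇¬(p3 ∨ ¬p3)) ∨ ◇¬p1), w0
2. □(p3 ∨ ¬p3) ∧ ◇¬(p3 ∨ ¬p3), w0
3. ¬◇¬p1, w0
4. □(p3 ∨ ¬p3), w0
5. ◇¬(p3 ∨ ¬p3), w0
6. p1, w0
7. p3 ∨ ¬p3, w0
8. ¬p3, w0
9. ¬(p3 ∨ ¬p3), w1
10. ¬p3, w1
11. p3, w1
Accessibility: w0Rw0, w0Rw1, w1Rw0, w1Rw1
Branch closes: p3 and ¬p3 both at w1.
Every branch of the negation's tableau closes; the branch above is one of them.

Valid in S5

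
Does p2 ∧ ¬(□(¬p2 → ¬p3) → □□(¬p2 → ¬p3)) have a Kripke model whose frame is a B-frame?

Satisfiable (open branch found)

1. p2 ∧ ¬(□(¬p2 → ¬p3) → □□(¬p2 → ¬p3)), 0
2. p2, 0
3. ¬(□(¬p2 → ¬p3) → □□(¬p2 → ¬p3)), 0
4. □(¬p2 → ¬p3), 0
5. ¬□□(¬p2 → ¬p3), 0
6. ¬p2 → ¬p3, 0
7. ¬p3, 0
8. ¬□(¬p2 → ¬p3), 1
9. ¬p2 → ¬p3, 1
10. ¬p3, 1
11. ¬(¬p2 → ¬p3), 2
12. ¬p2, 2
13. p3, 2
Accessibility: 0R0, 0R1, 1R0, 1R1, 1R2, 2R1, 2R2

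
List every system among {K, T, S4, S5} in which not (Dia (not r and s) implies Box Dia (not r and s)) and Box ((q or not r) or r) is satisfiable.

K, T, S4

S4-tableau for the formula:
1. not (Dia (not r and s) implies Box Dia (not r and s)) and Box ((q or not r) or r), w0
2. not (Dia (not r and s) implies Box Dia (not r and s)), w0
3. Box ((q or not r) or r), w0
4. Dia (not r and s), w0
5. not Box Dia (not r and s), w0
6. (q or not r) or r, w0
7. r, w0
8. not r and s, w1
9. not r, w1
10. s, w1
11. (q or not r) or r, w1
12. q or not r, w1
13. not Dia (not r and s), w2
14. (q or not r) or r, w2
15. not (not r and s), w2
16. r, w2
17. not s, w2
Accessibility: w0Rw0, w0Rw1, w0Rw2, w1Rw1, w2Rw2
Complete open branch: satisfiable in S4, hence also in K, T (this S4-model is also a K-model and a T-model).
S5-tableau for the formula:
1. not (Dia (not r and s) implies Box Dia (not r and s)) and Box ((q or not r) or r), w0
2. not (Dia (not r and s) implies Box Dia (not r and s)), w0
3. Box ((q or not r) or r), w0
4. Dia (not r and s), w0
5. not Box Dia (not r and s), w0
6. (q or not r) or r, w0
7. q or not r, w0
8. not r, w0
9. not r and s, w1
10. not r, w1
11. s, w1
12. (q or not r) or r, w1
13. q or not r, w1
14. not Dia (not r and s), w2
15. (q or not r) or r, w2
16. not (not r and s), w0
17. not (not r and s), w1
18. not (not r and s), w2
19. r, w2
20. not s, w0
21. not s, w1
Accessibility: w0Rw0, w0Rw1, w0Rw2, w1Rw0, w1Rw1, w1Rw2, w2Rw0, w2Rw1, w2Rw2
Branch closes: s and not s both at w1.
Every branch closes (one shown): unsatisfiable in S5.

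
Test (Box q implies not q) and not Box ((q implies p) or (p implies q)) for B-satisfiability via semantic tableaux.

Unsatisfiable

1. (Box q implies not q) and not Box ((q implies p) or (p implies q)), u
2. Box q implies not q, u
3. not Box ((q implies p) or (p implies q)), u
4. not q, u
5. not ((q implies p) or (p implies q)), v
6. not (q implies p), v
7. not (p implies q), v
8. q, v
9. not p, v
10. p, v
11. not q, v
Accessibility: uRu, uRv, vRu, vRv
Branch closes: p and not p both at v.
Every branch closes; the branch above is one of them.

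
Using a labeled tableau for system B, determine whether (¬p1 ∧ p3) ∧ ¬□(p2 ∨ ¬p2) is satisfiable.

1. (¬p1 ∧ p3) ∧ ¬□(p2 ∨ ¬p2), 0
2. ¬p1 ∧ p3, 0   [∧-rule on 1]
3. ¬□(p2 ∨ ¬p2), 0   [∧-rule on 1]
4. ¬p1, 0   [∧-rule on 2]
5. p3, 0   [∧-rule on 2]
6. ¬(p2 ∨ ¬p2), 1   [¬□-rule on 3: fresh world 1, 0R1]
7. ¬p2, 1   [¬∨-rule on 6]
8. p2, 1   [¬∨-rule on 6]
Accessibility: 0R0, 0R1, 1R0, 1R1
Branch closes: p2 and ¬p2 both at 1.
All branches of the tableau close; one closing branch shown above.

Unsatisfiable (every branch closes)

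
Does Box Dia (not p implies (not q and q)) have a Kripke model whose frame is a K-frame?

1. Box Dia (not p implies (not q and q)), 0

Satisfiable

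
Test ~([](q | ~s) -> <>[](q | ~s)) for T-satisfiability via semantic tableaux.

Unsatisfiable

1. ~([](q | ~s) -> <>[](q | ~s)), w0
2. [](q | ~s), w0   [~->-rule on 1]
3. ~<>[](q | ~s), w0   [~->-rule on 1]
4. q | ~s, w0   [[]-rule on 2 via w0Rw0]
5. ~[](q | ~s), w0   [~<>-rule on 3 via w0Rw0]
6. ~s, w0   [|-rule on 4 (branches; this branch)]
7. ~(q | ~s), w1   [~[]-rule on 5: fresh world w1, w0Rw1]
8. ~q, w1   [~|-rule on 7]
9. s, w1   [~|-rule on 7]
10. q | ~s, w1   [[]-rule on 2 via w0Rw1]
11. ~[](q | ~s), w1   [~<>-rule on 3 via w0Rw1]
12. ~s, w1   [|-rule on 10 (branches; this branch)]
Accessibility: w0Rw0, w0Rw1, w1Rw1
Branch closes: s and ~s both at w1.
Every branch closes; the branch above is one of them.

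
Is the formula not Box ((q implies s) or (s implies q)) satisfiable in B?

1. not Box ((q implies s) or (s implies q)), 0
2. not ((q implies s) or (s implies q)), 1
3. not (q implies s), 1
4. not (s implies q), 1
5. q, 1
6. not s, 1
7. s, 1
8. not q, 1
Accessibility: 0R0, 0R1, 1R0, 1R1
Branch closes: s and not s both at 1.
(One branch shown.) All branches close.

No, unsatisfiable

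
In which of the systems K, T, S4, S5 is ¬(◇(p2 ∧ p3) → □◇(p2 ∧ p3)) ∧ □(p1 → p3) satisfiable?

K, T, S4

S5-tableau for the formula:
1. ¬(◇(p2 ∧ p3) → □◇(p2 ∧ p3)) ∧ □(p1 → p3), 0
2. ¬(◇(p2 ∧ p3) → □◇(p2 ∧ p3)), 0
3. □(p1 → p3), 0
4. ◇(p2 ∧ p3), 0
5. ¬□◇(p2 ∧ p3), 0
6. p1 → p3, 0
7. p3, 0
8. p2 ∧ p3, 1
9. p2, 1
10. p3, 1
11. p1 → p3, 1
12. ¬◇(p2 ∧ p3), 2
13. p1 → p3, 2
14. ¬(p2 ∧ p3), 0
15. ¬(p2 ∧ p3), 1
16. ¬(p2 ∧ p3), 2
17. p3, 2
18. ¬p2, 0
19. ¬p3, 1
Accessibility: 0R0, 0R1, 0R2, 1R0, 1R1, 1R2, 2R0, 2R1, 2R2
Branch closes: p3 and ¬p3 both at 1.
Every branch closes (one shown): unsatisfiable in S5.
S4-tableau for the formula:
1. ¬(◇(p2 ∧ p3) → □◇(p2 ∧ p3)) ∧ □(p1 → p3), 0
2. ¬(◇(p2 ∧ p3) → □◇(p2 ∧ p3)), 0
3. □(p1 → p3), 0
4. ◇(p2 ∧ p3), 0
5. ¬□◇(p2 ∧ p3), 0
6. p1 → p3, 0
7. p3, 0
8. p2 ∧ p3, 1
9. p2, 1
10. p3, 1
11. p1 → p3, 1
12. ¬◇(p2 ∧ p3), 2
13. p1 → p3, 2
14. ¬(p2 ∧ p3), 2
15. p3, 2
16. ¬p2, 2
Accessibility: 0R0, 0R1, 0R2, 1R1, 2R2
Complete open branch: satisfiable in S4, hence also in K, T (this S4-model is also a K-model and a T-model).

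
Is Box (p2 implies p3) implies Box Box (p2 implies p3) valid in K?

Tableau for the negation not (Box (p2 implies p3) implies Box Box (p2 implies p3)):
1. not (Box (p2 implies p3) implies Box Box (p2 implies p3)), w0
2. Box (p2 implies p3), w0
3. not Box Box (p2 implies p3), w0
4. not Box (p2 implies p3), w1
5. p2 implies p3, w1
6. p3, w1
7. not (p2 implies p3), w2
8. p2, w2
9. not p3, w2
Accessibility: w0Rw1, w1Rw2
The negation has an open branch (countermodel exists).

Invalid (countermodel exists)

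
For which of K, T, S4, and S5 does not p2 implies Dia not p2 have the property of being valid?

T-tableau for the negation not (not p2 implies Dia not p2):
1. not (not p2 implies Dia not p2), u
2. not p2, u   [neg-implies-rule on 1]
3. not Dia not p2, u   [neg-implies-rule on 1]
4. p2, u   [neg-Dia-rule on 3 via uRu]
Accessibility: uRu
Branch closes: p2 and not p2 both at u.
Every branch closes (one shown): valid in T, hence also in S4, S5 (every theorem of T is a theorem of S4 and S5).
K-tableau for the negation not (not p2 implies Dia not p2):
1. not (not p2 implies Dia not p2), u
2. not p2, u   [neg-implies-rule on 1]
3. not Dia not p2, u   [neg-implies-rule on 1]
Complete open branch: countermodel on a K-frame, so not valid in K.

T, S4, S5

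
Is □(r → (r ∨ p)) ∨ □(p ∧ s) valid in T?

Yes, valid

Tableau for the negation ¬(□(r → (r ∨ p)) ∨ □(p ∧ s)):
1. ¬(□(r → (r ∨ p)) ∨ □(p ∧ s)), u
2. ¬□(r → (r ∨ p)), u   [¬∨-rule on 1]
3. ¬□(p ∧ s), u   [¬∨-rule on 1]
4. ¬(r → (r ∨ p)), v   [¬□-rule on 2: fresh world v, uRv]
5. r, v   [¬→-rule on 4]
6. ¬(r ∨ p), v   [¬→-rule on 4]
7. ¬r, v   [¬∨-rule on 6]
8. ¬p, v   [¬∨-rule on 6]
Accessibility: uRu, uRv, vRv
Branch closes: r and ¬r both at v.
Every branch of the negation's tableau closes; the branch above is one of them.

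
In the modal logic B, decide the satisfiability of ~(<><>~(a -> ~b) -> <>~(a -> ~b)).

Yes, satisfiable

1. ~(<><>~(a -> ~b) -> <>~(a -> ~b)), w0
2. <><>~(a -> ~b), w0
3. ~<>~(a -> ~b), w0
4. a -> ~b, w0
5. ~b, w0
6. <>~(a -> ~b), w1
7. a -> ~b, w1
8. ~b, w1
9. ~(a -> ~b), w2
10. a, w2
11. b, w2
Accessibility: w0Rw0, w0Rw1, w1Rw0, w1Rw1, w1Rw2, w2Rw1, w2Rw2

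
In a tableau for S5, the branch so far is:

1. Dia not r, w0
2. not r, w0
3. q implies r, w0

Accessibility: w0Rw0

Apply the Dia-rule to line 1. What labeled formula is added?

a fresh world w1 with w0Rw1, and not r at w1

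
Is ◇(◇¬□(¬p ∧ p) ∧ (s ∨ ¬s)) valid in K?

Tableau for the negation ¬◇(◇¬□(¬p ∧ p) ∧ (s ∨ ¬s)):
1. ¬◇(◇¬□(¬p ∧ p) ∧ (s ∨ ¬s)), u
The negation has an open branch (countermodel exists).

Not valid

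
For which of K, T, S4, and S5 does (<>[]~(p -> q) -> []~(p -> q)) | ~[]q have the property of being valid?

T-tableau for the negation ~((<>[]~(p -> q) -> []~(p -> q)) | ~[]q):
1. ~((<>[]~(p -> q) -> []~(p -> q)) | ~[]q), 0
2. ~(<>[]~(p -> q) -> []~(p -> q)), 0
3. []q, 0
4. <>[]~(p -> q), 0
5. ~[]~(p -> q), 0
6. q, 0
7. []~(p -> q), 1
8. q, 1
9. ~(p -> q), 1
10. p, 1
11. ~q, 1
Accessibility: 0R0, 0R1, 1R1
Branch closes: q and ~q both at 1.
Every branch closes (one shown): valid in T, hence also in S4, S5 (every theorem of T is a theorem of S4 and S5).
K-tableau for the negation ~((<>[]~(p -> q) -> []~(p -> q)) | ~[]q):
1. ~((<>[]~(p -> q) -> []~(p -> q)) | ~[]q), 0
2. ~(<>[]~(p -> q) -> []~(p -> q)), 0
3. []q, 0
4. <>[]~(p -> q), 0
5. ~[]~(p -> q), 0
6. []~(p -> q), 1
7. q, 1
8. p -> q, 2
9. q, 2
Accessibility: 0R1, 0R2
Complete open branch: countermodel on a K-frame, so not valid in K.

T, S4, S5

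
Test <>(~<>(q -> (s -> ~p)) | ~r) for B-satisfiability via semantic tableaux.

Satisfiable (open branch found)

1. <>(~<>(q -> (s -> ~p)) | ~r), 0
2. ~<>(q -> (s -> ~p)) | ~r, 1
3. ~r, 1
Accessibility: 0R0, 0R1, 1R0, 1R1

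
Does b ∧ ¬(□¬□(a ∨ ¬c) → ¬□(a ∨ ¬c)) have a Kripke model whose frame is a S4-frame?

Unsatisfiable (every branch closes)

1. b ∧ ¬(□¬□(a ∨ ¬c) → ¬□(a ∨ ¬c)), u
2. b, u
3. ¬(□¬□(a ∨ ¬c) → ¬□(a ∨ ¬c)), u
4. □¬□(a ∨ ¬c), u
5. □(a ∨ ¬c), u
6. ¬□(a ∨ ¬c), u
7. a ∨ ¬c, u
8. ¬c, u
9. ¬(a ∨ ¬c), v
10. ¬a, v
11. c, v
12. ¬□(a ∨ ¬c), v
13. a ∨ ¬c, v
14. ¬c, v
Accessibility: uRu, uRv, vRv
Branch closes: c and ¬c both at v.
All branches of the tableau close; one closing branch shown above.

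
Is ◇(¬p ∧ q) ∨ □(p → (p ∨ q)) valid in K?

Valid in K

Tableau for the negation ¬(◇(¬p ∧ q) ∨ □(p → (p ∨ q))):
1. ¬(◇(¬p ∧ q) ∨ □(p → (p ∨ q))), 0
2. ¬◇(¬p ∧ q), 0   [¬∨-rule on 1]
3. ¬□(p → (p ∨ q)), 0   [¬∨-rule on 1]
4. ¬(p → (p ∨ q)), 1   [¬□-rule on 3: fresh world 1, 0R1]
5. p, 1   [¬→-rule on 4]
6. ¬(p ∨ q), 1   [¬→-rule on 4]
7. ¬p, 1   [¬∨-rule on 6]
8. ¬q, 1   [¬∨-rule on 6]
Accessibility: 0R1
Branch closes: p and ¬p both at 1.
Every branch of the negation's tableau closes; the branch above is one of them.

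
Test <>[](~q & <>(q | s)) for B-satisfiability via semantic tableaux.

Yes, satisfiable

1. <>[](~q & <>(q | s)), w0
2. [](~q & <>(q | s)), w1
3. ~q & <>(q | s), w0
4. ~q, w0
5. <>(q | s), w0
6. ~q & <>(q | s), w1
7. ~q, w1
8. <>(q | s), w1
9. q | s, w2
10. s, w2
11. q | s, w3
12. ~q & <>(q | s), w3
13. ~q, w3
14. <>(q | s), w3
15. s, w3
16. q | s, w4
17. s, w4
Accessibility: w0Rw0, w0Rw1, w0Rw2, w1Rw0, w1Rw1, w1Rw3, w2Rw0, w2Rw2, w3Rw1, w3Rw3, w3Rw4, w4Rw3, w4Rw4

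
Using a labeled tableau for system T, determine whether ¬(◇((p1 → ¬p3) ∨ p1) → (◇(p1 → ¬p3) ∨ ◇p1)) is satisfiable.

No, unsatisfiable

1. ¬(◇((p1 → ¬p3) ∨ p1) → (◇(p1 → ¬p3) ∨ ◇p1)), w0
2. ◇((p1 → ¬p3) ∨ p1), w0
3. ¬(◇(p1 → ¬p3) ∨ ◇p1), w0
4. ¬◇(p1 → ¬p3), w0
5. ¬◇p1, w0
6. ¬(p1 → ¬p3), w0
7. p1, w0
8. p3, w0
9. ¬p1, w0
Accessibility: w0Rw0
Branch closes: p1 and ¬p1 both at w0.
Every branch closes; the branch above is one of them.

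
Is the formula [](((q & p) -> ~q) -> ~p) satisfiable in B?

Satisfiable (open branch found)

1. [](((q & p) -> ~q) -> ~p), 0
2. ((q & p) -> ~q) -> ~p, 0
3. ~p, 0
Accessibility: 0R0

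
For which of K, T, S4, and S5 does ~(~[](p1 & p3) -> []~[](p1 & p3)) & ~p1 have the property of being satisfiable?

S5-tableau for the formula:
1. ~(~[](p1 & p3) -> []~[](p1 & p3)) & ~p1, w0
2. ~(~[](p1 & p3) -> []~[](p1 & p3)), w0   [&-rule on 1]
3. ~p1, w0   [&-rule on 1]
4. ~[](p1 & p3), w0   [~->-rule on 2]
5. ~[]~[](p1 & p3), w0   [~->-rule on 2]
6. ~(p1 & p3), w1   [~[]-rule on 4: fresh world w1, w0Rw1]
7. ~p3, w1   [~&-rule on 6 (branches; this branch)]
8. [](p1 & p3), w2   [~[]-rule on 5: fresh world w2, w0Rw2]
9. p1 & p3, w0   [[]-rule on 8 via w2Rw0]
10. p1, w0   [&-rule on 9]
11. p3, w0   [&-rule on 9]
Accessibility: w0Rw0, w0Rw1, w0Rw2, w1Rw0, w1Rw1, w1Rw2, w2Rw0, w2Rw1, w2Rw2
Branch closes: p1 and ~p1 both at w0.
Every branch closes (one shown): unsatisfiable in S5.
S4-tableau for the formula:
1. ~(~[](p1 & p3) -> []~[](p1 & p3)) & ~p1, w0
2. ~(~[](p1 & p3) -> []~[](p1 & p3)), w0   [&-rule on 1]
3. ~p1, w0   [&-rule on 1]
4. ~[](p1 & p3), w0   [~->-rule on 2]
5. ~[]~[](p1 & p3), w0   [~->-rule on 2]
6. ~(p1 & p3), w1   [~[]-rule on 4: fresh world w1, w0Rw1]
7. ~p3, w1   [~&-rule on 6 (branches; this branch)]
8. [](p1 & p3), w2   [~[]-rule on 5: fresh world w2, w0Rw2]
9. p1 & p3, w2   [[]-rule on 8 via w2Rw2]
10. p1, w2   [&-rule on 9]
11. p3, w2   [&-rule on 9]
Accessibility: w0Rw0, w0Rw1, w0Rw2, w1Rw1, w2Rw2
Complete open branch: satisfiable in S4, hence also in K, T (this S4-model is also a K-model and a T-model).

K, T, S4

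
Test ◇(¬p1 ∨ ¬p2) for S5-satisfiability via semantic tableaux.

Satisfiable

1. ◇(¬p1 ∨ ¬p2), w0
2. ¬p1 ∨ ¬p2, w1   [◇-rule on 1: fresh world w1, w0Rw1]
3. ¬p2, w1   [∨-rule on 2 (branches; this branch)]
Accessibility: w0Rw0, w0Rw1, w1Rw0, w1Rw1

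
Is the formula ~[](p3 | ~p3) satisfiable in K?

Unsatisfiable

1. ~[](p3 | ~p3), u
2. ~(p3 | ~p3), v   [~[]-rule on 1: fresh world v, uRv]
3. ~p3, v   [~|-rule on 2]
4. p3, v   [~|-rule on 2]
Accessibility: uRv
Branch closes: p3 and ~p3 both at v.
All branches of the tableau close; one closing branch shown above.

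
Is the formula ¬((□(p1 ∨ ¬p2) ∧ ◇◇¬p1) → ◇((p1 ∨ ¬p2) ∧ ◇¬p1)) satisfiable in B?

1. ¬((□(p1 ∨ ¬p2) ∧ ◇◇¬p1) → ◇((p1 ∨ ¬p2) ∧ ◇¬p1)), u
2. □(p1 ∨ ¬p2) ∧ ◇◇¬p1, u   [¬→-rule on 1]
3. ¬◇((p1 ∨ ¬p2) ∧ ◇¬p1), u   [¬→-rule on 1]
4. □(p1 ∨ ¬p2), u   [∧-rule on 2]
5. ◇◇¬p1, u   [∧-rule on 2]
6. ¬((p1 ∨ ¬p2) ∧ ◇¬p1), u   [¬◇-rule on 3 via uRu]
7. p1 ∨ ¬p2, u   [□-rule on 4 via uRu]
8. ¬◇¬p1, u   [¬∧-rule on 6 (branches; this branch)]
9. p1, u   [¬◇-rule on 8 via uRu]
10. ¬p2, u   [∨-rule on 7 (branches; this branch)]
11. ◇¬p1, v   [◇-rule on 5: fresh world v, uRv]
12. ¬((p1 ∨ ¬p2) ∧ ◇¬p1), v   [¬◇-rule on 3 via uRv]
13. p1 ∨ ¬p2, v   [□-rule on 4 via uRv]
14. p1, v   [¬◇-rule on 8 via uRv]
15. ¬◇¬p1, v   [¬∧-rule on 12 (branches; this branch)]
16. ¬p2, v   [∨-rule on 13 (branches; this branch)]
17. ¬p1, w   [◇-rule on 11: fresh world w, vRw]
18. p1, w   [¬◇-rule on 15 via vRw]
Accessibility: uRu, uRv, vRu, vRv, vRw, wRv, wRw
Branch closes: p1 and ¬p1 both at w.
All branches of the tableau close; one closing branch shown above.

Unsatisfiable (every branch closes)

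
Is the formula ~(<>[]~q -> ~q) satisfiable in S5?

No, unsatisfiable

1. ~(<>[]~q -> ~q), 0
2. <>[]~q, 0
3. q, 0
4. []~q, 1
5. ~q, 0
Accessibility: 0R0, 0R1, 1R0, 1R1
Branch closes: q and ~q both at 0.
Every branch closes; the branch above is one of them.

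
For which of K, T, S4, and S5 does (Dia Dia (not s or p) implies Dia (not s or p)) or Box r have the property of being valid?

S4, S5

T-tableau for the negation not ((Dia Dia (not s or p) implies Dia (not s or p)) or Box r):
1. not ((Dia Dia (not s or p) implies Dia (not s or p)) or Box r), w0
2. not (Dia Dia (not s or p) implies Dia (not s or p)), w0
3. not Box r, w0
4. Dia Dia (not s or p), w0
5. not Dia (not s or p), w0
6. not (not s or p), w0
7. s, w0
8. not p, w0
9. not r, w1
10. not (not s or p), w1
11. s, w1
12. not p, w1
13. Dia (not s or p), w2
14. not (not s or p), w2
15. s, w2
16. not p, w2
17. not s or p, w3
18. p, w3
Accessibility: w0Rw0, w0Rw1, w0Rw2, w1Rw1, w2Rw2, w2Rw3, w3Rw3
Complete open branch: countermodel on a T-frame, so not valid in T, nor in K (the same frame is also a K-frame).
S4-tableau for the negation not ((Dia Dia (not s or p) implies Dia (not s or p)) or Box r):
1. not ((Dia Dia (not s or p) implies Dia (not s or p)) or Box r), w0
2. not (Dia Dia (not s or p) implies Dia (not s or p)), w0
3. not Box r, w0
4. Dia Dia (not s or p), w0
5. not Dia (not s or p), w0
6. not (not s or p), w0
7. s, w0
8. not p, w0
9. not r, w1
10. not (not s or p), w1
11. s, w1
12. not p, w1
13. Dia (not s or p), w2
14. not (not s or p), w2
15. s, w2
16. not p, w2
17. not s or p, w3
18. not (not s or p), w3
19. s, w3
20. not p, w3
21. p, w3
Accessibility: w0Rw0, w0Rw1, w0Rw2, w0Rw3, w1Rw1, w2Rw2, w2Rw3, w3Rw3
Branch closes: p and not p both at w3.
Every branch closes (one shown): valid in S4, hence also in S5 (every theorem of S4 is a theorem of S5).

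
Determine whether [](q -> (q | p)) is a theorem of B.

Tableau for the negation ~[](q -> (q | p)):
1. ~[](q -> (q | p)), w0
2. ~(q -> (q | p)), w1
3. q, w1
4. ~(q | p), w1
5. ~q, w1
6. ~p, w1
Accessibility: w0Rw0, w0Rw1, w1Rw0, w1Rw1
Branch closes: q and ~q both at w1.
All branches of the negation close; one closing branch shown above.

Valid in B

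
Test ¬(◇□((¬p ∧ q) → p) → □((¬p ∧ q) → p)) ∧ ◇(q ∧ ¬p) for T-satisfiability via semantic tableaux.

Yes, satisfiable

1. ¬(◇□((¬p ∧ q) → p) → □((¬p ∧ q) → p)) ∧ ◇(q ∧ ¬p), 0
2. ¬(◇□((¬p ∧ q) → p) → □((¬p ∧ q) → p)), 0
3. ◇(q ∧ ¬p), 0
4. ◇□((¬p ∧ q) → p), 0
5. ¬□((¬p ∧ q) → p), 0
6. q ∧ ¬p, 1
7. q, 1
8. ¬p, 1
9. □((¬p ∧ q) → p), 2
10. (¬p ∧ q) → p, 2
11. p, 2
12. ¬((¬p ∧ q) → p), 3
13. ¬p ∧ q, 3
14. ¬p, 3
15. q, 3
Accessibility: 0R0, 0R1, 0R2, 0R3, 1R1, 2R2, 3R3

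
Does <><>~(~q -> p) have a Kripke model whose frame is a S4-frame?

1. <><>~(~q -> p), 0
2. <>~(~q -> p), 1   [<>-rule on 1: fresh world 1, 0R1]
3. ~(~q -> p), 2   [<>-rule on 2: fresh world 2, 1R2]
4. ~q, 2   [~->-rule on 3]
5. ~p, 2   [~->-rule on 3]
Accessibility: 0R0, 0R1, 0R2, 1R1, 1R2, 2R2

Yes, satisfiable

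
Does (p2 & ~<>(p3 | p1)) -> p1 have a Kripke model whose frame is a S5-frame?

Yes, satisfiable

1. (p2 & ~<>(p3 | p1)) -> p1, u
2. p1, u
Accessibility: uRu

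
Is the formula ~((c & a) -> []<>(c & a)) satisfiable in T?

Yes, satisfiable

1. ~((c & a) -> []<>(c & a)), 0
2. c & a, 0
3. ~[]<>(c & a), 0
4. c, 0
5. a, 0
6. ~<>(c & a), 1
7. ~(c & a), 1
8. ~a, 1
Accessibility: 0R0, 0R1, 1R1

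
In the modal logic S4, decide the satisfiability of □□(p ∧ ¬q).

1. □□(p ∧ ¬q), 0
2. □(p ∧ ¬q), 0
3. p ∧ ¬q, 0
4. p, 0
5. ¬q, 0
Accessibility: 0R0

Yes, satisfiable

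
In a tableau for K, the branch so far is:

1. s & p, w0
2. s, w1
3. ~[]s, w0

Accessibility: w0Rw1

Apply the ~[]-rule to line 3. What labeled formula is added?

a fresh world w2 with w0Rw2, and ~s at w2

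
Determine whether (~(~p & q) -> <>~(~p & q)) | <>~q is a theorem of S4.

Tableau for the negation ~((~(~p & q) -> <>~(~p & q)) | <>~q):
1. ~((~(~p & q) -> <>~(~p & q)) | <>~q), w0
2. ~(~(~p & q) -> <>~(~p & q)), w0   [~|-rule on 1]
3. ~<>~q, w0   [~|-rule on 1]
4. ~(~p & q), w0   [~->-rule on 2]
5. ~<>~(~p & q), w0   [~->-rule on 2]
6. q, w0   [~<>-rule on 3 via w0Rw0]
7. ~p & q, w0   [~<>-rule on 5 via w0Rw0]
8. ~p, w0   [&-rule on 7]
9. ~q, w0   [~&-rule on 4 (branches; this branch)]
Accessibility: w0Rw0
Branch closes: q and ~q both at w0.
Every branch of the negation's tableau closes; the branch above is one of them.

Valid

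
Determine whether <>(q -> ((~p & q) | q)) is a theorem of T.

Valid

Tableau for the negation ~<>(q -> ((~p & q) | q)):
1. ~<>(q -> ((~p & q) | q)), 0
2. ~(q -> ((~p & q) | q)), 0
3. q, 0
4. ~((~p & q) | q), 0
5. ~(~p & q), 0
6. ~q, 0
Accessibility: 0R0
Branch closes: q and ~q both at 0.
All branches of the negation close; one closing branch shown above.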